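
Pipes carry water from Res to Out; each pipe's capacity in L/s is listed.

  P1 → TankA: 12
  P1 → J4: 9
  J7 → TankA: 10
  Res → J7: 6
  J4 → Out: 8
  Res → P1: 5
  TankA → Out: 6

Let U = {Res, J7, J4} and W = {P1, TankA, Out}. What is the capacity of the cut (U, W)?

23

Edges leaving {Res, J7, J4}: Res→P1 (5), J7→TankA (10), J4→Out (8).
Cut capacity = 5 + 10 + 8 = 23.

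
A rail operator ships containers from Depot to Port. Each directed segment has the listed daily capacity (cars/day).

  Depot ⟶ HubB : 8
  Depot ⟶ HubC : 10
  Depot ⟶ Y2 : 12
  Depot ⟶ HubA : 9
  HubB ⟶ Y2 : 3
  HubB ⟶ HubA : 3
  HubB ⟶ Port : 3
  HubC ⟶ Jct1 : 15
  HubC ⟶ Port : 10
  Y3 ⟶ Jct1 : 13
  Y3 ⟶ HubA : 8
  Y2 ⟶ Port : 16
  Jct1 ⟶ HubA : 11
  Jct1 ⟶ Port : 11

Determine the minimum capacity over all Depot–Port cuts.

28

Augment Depot→HubB→Port: bottleneck 3, flow now 3.
Augment Depot→HubC→Port: bottleneck 10, flow now 13.
Augment Depot→Y2→Port: bottleneck 12, flow now 25.
Augment Depot→HubB→Y2→Port: bottleneck 3, flow now 28.
No augmenting path remains; maximum flow = 28.
By max-flow min-cut, the minimum cut capacity equals the max flow.
In the residual graph, reachable from Depot: {Depot, HubB, HubA}.
Min-cut edges: Depot→HubC (10), Depot→Y2 (12), HubB→Y2 (3), HubB→Port (3); capacity 10 + 12 + 3 + 3 = 28.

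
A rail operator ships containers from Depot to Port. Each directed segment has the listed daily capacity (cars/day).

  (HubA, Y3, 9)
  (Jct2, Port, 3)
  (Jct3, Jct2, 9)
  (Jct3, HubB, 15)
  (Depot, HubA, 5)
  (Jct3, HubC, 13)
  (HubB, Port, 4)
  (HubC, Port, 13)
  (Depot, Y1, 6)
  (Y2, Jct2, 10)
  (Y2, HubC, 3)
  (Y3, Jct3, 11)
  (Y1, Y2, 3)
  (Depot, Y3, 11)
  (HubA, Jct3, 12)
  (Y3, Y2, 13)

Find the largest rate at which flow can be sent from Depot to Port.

Augment Depot→HubA→Jct3→HubC→Port: bottleneck 5, flow now 5.
Augment Depot→Y1→Y2→HubC→Port: bottleneck 3, flow now 8.
Augment Depot→Y3→Jct3→HubC→Port: bottleneck 5, flow now 13.
Augment Depot→Y3→Jct3→Jct2→Port: bottleneck 3, flow now 16.
Augment Depot→Y3→Jct3→HubB→Port: bottleneck 3, flow now 19.
No augmenting path remains; maximum flow = 19.
In the residual graph, reachable from Depot: {Depot, Y1}.
Min-cut edges: Depot→HubA (5), Depot→Y3 (11), Y1→Y2 (3); capacity 5 + 11 + 3 = 19.
This cut is saturated, so no flow can exceed 19.

19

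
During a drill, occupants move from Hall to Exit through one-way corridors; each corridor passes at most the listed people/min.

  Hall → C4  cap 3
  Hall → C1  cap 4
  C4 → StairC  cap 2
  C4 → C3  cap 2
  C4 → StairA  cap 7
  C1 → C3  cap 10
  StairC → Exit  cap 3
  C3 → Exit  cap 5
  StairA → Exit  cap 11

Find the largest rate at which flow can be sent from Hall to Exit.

7

Augment Hall→C4→StairC→Exit: bottleneck 2, flow now 2.
Augment Hall→C4→C3→Exit: bottleneck 1, flow now 3.
Augment Hall→C1→C3→Exit: bottleneck 4, flow now 7.
No augmenting path remains; maximum flow = 7.
In the residual graph, reachable from Hall: {Hall}.
Min-cut edges: Hall→C4 (3), Hall→C1 (4); capacity 3 + 4 = 7.
This cut is saturated, so no flow can exceed 7.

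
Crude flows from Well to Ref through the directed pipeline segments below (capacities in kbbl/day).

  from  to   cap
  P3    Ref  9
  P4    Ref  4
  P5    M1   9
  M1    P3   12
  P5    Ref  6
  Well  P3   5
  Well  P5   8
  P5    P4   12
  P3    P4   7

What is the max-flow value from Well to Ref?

13

Augment Well→P5→Ref: bottleneck 6, flow now 6.
Augment Well→P3→Ref: bottleneck 5, flow now 11.
Augment Well→P5→P4→Ref: bottleneck 2, flow now 13.
No augmenting path remains; maximum flow = 13.
In the residual graph, reachable from Well: {Well}.
Min-cut edges: Well→P5 (8), Well→P3 (5); capacity 8 + 5 = 13.
This cut is saturated, so no flow can exceed 13.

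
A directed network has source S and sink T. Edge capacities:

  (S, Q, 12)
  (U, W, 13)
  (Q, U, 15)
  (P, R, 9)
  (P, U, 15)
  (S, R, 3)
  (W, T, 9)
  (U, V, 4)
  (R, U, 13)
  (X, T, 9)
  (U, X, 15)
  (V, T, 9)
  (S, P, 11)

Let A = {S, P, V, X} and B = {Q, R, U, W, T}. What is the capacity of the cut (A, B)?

57

Edges leaving {S, P, V, X}: S→Q (12), S→R (3), P→R (9), P→U (15), V→T (9), X→T (9).
Cut capacity = 12 + 3 + 9 + 15 + 9 + 9 = 57.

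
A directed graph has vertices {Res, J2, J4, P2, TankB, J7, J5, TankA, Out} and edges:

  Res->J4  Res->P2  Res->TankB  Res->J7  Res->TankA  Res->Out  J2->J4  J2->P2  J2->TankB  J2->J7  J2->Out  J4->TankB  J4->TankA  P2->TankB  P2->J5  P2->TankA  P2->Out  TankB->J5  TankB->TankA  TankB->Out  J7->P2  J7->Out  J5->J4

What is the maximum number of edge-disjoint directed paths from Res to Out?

Assign every edge capacity 1; by Menger, the answer equals the max flow.
Path Res→Out (+1); total 1.
Path Res→P2→Out (+1); total 2.
Path Res→TankB→Out (+1); total 3.
Path Res→J7→Out (+1); total 4.
No residual Res→Out path; max flow = 4.
Certifying cut of size 4: {Res→J7, Res→Out, Res→P2, TankB→Out}.

4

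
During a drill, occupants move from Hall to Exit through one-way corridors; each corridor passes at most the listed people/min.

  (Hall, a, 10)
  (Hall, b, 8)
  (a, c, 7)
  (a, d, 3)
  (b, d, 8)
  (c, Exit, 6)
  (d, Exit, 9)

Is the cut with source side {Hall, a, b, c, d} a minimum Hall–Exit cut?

Given cut capacity: 6 + 9 = 15.
Augment Hall→a→c→Exit: bottleneck 6, flow now 6.
Augment Hall→a→d→Exit: bottleneck 3, flow now 9.
Augment Hall→b→d→Exit: bottleneck 6, flow now 15.
No augmenting path remains; maximum flow = 15.
Cut capacity 15 equals the max flow, so it is a minimum cut.

Yes — it is a minimum cut (capacity 15).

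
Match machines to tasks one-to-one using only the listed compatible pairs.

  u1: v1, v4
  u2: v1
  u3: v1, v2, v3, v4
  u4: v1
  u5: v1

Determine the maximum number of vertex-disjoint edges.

3

Unit-capacity flow: source→left, listed edges, right→sink; max matching = max flow.
Augmenting path u1→v1 (+1); matched 1.
Augmenting path u3→v2 (+1); matched 2.
Augmenting path u2→v1→u1→v4 (+1); matched 3.
No augmenting path remains; maximum matching = 3.
König certificate: {u1, u3, v1} is a vertex cover of size 3 (every listed pair touches it), so no matching can be larger.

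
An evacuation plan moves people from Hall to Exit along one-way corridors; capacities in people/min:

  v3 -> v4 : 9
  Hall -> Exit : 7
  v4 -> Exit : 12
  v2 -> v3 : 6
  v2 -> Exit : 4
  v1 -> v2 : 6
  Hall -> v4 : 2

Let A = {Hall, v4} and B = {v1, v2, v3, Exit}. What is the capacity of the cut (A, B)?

Edges leaving {Hall, v4}: Hall→Exit (7), v4→Exit (12).
Cut capacity = 7 + 12 = 19.

19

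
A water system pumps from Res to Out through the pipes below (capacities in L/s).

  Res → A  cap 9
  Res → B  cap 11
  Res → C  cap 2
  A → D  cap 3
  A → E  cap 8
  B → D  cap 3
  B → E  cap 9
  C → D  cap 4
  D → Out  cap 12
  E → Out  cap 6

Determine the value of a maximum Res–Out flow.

14

Augment Res→A→D→Out: bottleneck 3, flow now 3.
Augment Res→A→E→Out: bottleneck 6, flow now 9.
Augment Res→B→D→Out: bottleneck 3, flow now 12.
Augment Res→C→D→Out: bottleneck 2, flow now 14.
No augmenting path remains; maximum flow = 14.
In the residual graph, reachable from Res: {Res, A, B, E}.
Min-cut edges: Res→C (2), A→D (3), B→D (3), E→Out (6); capacity 2 + 3 + 3 + 6 = 14.
This cut is saturated, so no flow can exceed 14.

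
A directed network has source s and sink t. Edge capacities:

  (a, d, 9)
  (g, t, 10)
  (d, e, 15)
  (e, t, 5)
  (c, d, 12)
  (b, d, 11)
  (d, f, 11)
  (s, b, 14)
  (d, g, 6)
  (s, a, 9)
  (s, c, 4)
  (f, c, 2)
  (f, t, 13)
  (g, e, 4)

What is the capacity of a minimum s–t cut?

Augment s→a→d→e→t: bottleneck 5, flow now 5.
Augment s→a→d→f→t: bottleneck 4, flow now 9.
Augment s→b→d→f→t: bottleneck 7, flow now 16.
Augment s→b→d→g→t: bottleneck 4, flow now 20.
Augment s→c→d→g→t: bottleneck 2, flow now 22.
No augmenting path remains; maximum flow = 22.
By max-flow min-cut, the minimum cut capacity equals the max flow.
In the residual graph, reachable from s: {s, a, b, c, d, e}.
Min-cut edges: d→f (11), d→g (6), e→t (5); capacity 11 + 6 + 5 = 22.

22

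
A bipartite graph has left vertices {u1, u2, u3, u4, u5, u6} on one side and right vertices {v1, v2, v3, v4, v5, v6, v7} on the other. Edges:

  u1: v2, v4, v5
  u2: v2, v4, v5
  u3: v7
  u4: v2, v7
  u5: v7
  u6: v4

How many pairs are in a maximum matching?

4

Unit-capacity flow: source→left, listed edges, right→sink; max matching = max flow.
Augmenting path u1→v2 (+1); matched 1.
Augmenting path u2→v4 (+1); matched 2.
Augmenting path u3→v7 (+1); matched 3.
Augmenting path u4→v2→u1→v5 (+1); matched 4.
No augmenting path remains; maximum matching = 4.
König certificate: {v2, v4, v5, v7} is a vertex cover of size 4 (every listed pair touches it), so no matching can be larger.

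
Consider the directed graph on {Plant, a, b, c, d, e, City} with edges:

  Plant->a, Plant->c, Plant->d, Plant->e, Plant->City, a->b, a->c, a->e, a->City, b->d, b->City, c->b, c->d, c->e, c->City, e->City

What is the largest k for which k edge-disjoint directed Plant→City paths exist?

Assign every edge capacity 1; by Menger, the answer equals the max flow.
Path Plant→City (+1); total 1.
Path Plant→a→City (+1); total 2.
Path Plant→c→City (+1); total 3.
Path Plant→e→City (+1); total 4.
No residual Plant→City path; max flow = 4.
Certifying cut of size 4: {Plant→City, Plant→a, Plant→c, Plant→e}.

4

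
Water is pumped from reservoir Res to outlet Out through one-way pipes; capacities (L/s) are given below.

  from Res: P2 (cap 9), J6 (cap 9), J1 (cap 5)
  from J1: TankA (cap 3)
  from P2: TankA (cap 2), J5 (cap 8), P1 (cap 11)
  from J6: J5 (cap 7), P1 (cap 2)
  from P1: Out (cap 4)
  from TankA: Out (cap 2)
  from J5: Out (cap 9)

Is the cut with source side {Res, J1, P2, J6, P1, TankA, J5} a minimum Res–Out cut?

Yes — it is a minimum cut (capacity 15).

Given cut capacity: 4 + 2 + 9 = 15.
Augment Res→J1→TankA→Out: bottleneck 2, flow now 2.
Augment Res→P2→P1→Out: bottleneck 4, flow now 6.
Augment Res→P2→J5→Out: bottleneck 5, flow now 11.
Augment Res→J6→J5→Out: bottleneck 4, flow now 15.
No augmenting path remains; maximum flow = 15.
Cut capacity 15 equals the max flow, so it is a minimum cut.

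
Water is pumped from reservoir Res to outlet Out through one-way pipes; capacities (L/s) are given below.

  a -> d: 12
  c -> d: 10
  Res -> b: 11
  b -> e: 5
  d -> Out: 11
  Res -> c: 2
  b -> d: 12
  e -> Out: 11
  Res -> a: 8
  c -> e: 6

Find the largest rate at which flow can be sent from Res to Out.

Augment Res→a→d→Out: bottleneck 8, flow now 8.
Augment Res→b→d→Out: bottleneck 3, flow now 11.
Augment Res→b→e→Out: bottleneck 5, flow now 16.
Augment Res→c→e→Out: bottleneck 2, flow now 18.
No augmenting path remains; maximum flow = 18.
In the residual graph, reachable from Res: {Res, a, b, d}.
Min-cut edges: Res→c (2), b→e (5), d→Out (11); capacity 2 + 5 + 11 = 18.
This cut is saturated, so no flow can exceed 18.

18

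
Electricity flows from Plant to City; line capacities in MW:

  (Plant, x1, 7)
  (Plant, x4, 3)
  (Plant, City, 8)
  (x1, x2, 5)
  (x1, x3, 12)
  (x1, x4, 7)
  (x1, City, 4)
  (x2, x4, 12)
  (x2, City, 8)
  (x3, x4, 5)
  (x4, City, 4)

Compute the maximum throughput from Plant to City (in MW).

18

Augment Plant→City: bottleneck 8, flow now 8.
Augment Plant→x1→City: bottleneck 4, flow now 12.
Augment Plant→x4→City: bottleneck 3, flow now 15.
Augment Plant→x1→x2→City: bottleneck 3, flow now 18.
No augmenting path remains; maximum flow = 18.
In the residual graph, reachable from Plant: {Plant}.
Min-cut edges: Plant→x1 (7), Plant→x4 (3), Plant→City (8); capacity 7 + 3 + 8 = 18.
This cut is saturated, so no flow can exceed 18.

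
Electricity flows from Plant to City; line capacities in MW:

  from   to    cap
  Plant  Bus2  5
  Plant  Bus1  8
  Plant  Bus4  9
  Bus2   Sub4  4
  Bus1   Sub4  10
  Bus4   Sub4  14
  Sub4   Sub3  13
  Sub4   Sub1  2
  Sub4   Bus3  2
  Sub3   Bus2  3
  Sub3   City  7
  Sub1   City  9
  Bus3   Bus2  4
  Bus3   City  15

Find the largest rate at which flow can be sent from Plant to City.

Augment Plant→Bus2→Sub4→Sub3→City: bottleneck 4, flow now 4.
Augment Plant→Bus1→Sub4→Sub3→City: bottleneck 3, flow now 7.
Augment Plant→Bus1→Sub4→Sub1→City: bottleneck 2, flow now 9.
Augment Plant→Bus1→Sub4→Bus3→City: bottleneck 2, flow now 11.
No augmenting path remains; maximum flow = 11.
In the residual graph, reachable from Plant: {Plant, Bus2, Bus1, Bus4, Sub4, Sub3}.
Min-cut edges: Sub4→Sub1 (2), Sub4→Bus3 (2), Sub3→City (7); capacity 2 + 2 + 7 = 11.
This cut is saturated, so no flow can exceed 11.

11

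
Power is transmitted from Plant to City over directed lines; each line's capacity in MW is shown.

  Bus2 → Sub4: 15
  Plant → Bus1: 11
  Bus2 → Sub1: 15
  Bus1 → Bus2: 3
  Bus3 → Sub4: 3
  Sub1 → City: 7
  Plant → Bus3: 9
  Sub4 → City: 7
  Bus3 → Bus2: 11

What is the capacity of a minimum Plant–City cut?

Augment Plant→Bus3→Sub4→City: bottleneck 3, flow now 3.
Augment Plant→Bus1→Bus2→Sub4→City: bottleneck 3, flow now 6.
Augment Plant→Bus3→Bus2→Sub4→City: bottleneck 1, flow now 7.
Augment Plant→Bus3→Bus2→Sub1→City: bottleneck 5, flow now 12.
No augmenting path remains; maximum flow = 12.
By max-flow min-cut, the minimum cut capacity equals the max flow.
In the residual graph, reachable from Plant: {Plant, Bus1}.
Min-cut edges: Plant→Bus3 (9), Bus1→Bus2 (3); capacity 9 + 3 = 12.

12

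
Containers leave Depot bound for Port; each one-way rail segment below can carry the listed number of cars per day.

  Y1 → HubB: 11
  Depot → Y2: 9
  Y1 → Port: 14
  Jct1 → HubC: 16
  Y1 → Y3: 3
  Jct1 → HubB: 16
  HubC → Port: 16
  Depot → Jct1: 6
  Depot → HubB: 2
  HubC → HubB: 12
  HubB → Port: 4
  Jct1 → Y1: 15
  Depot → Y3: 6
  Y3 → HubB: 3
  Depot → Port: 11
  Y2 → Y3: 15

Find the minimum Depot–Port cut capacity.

21

Augment Depot→Port: bottleneck 11, flow now 11.
Augment Depot→HubB→Port: bottleneck 2, flow now 13.
Augment Depot→Jct1→HubC→Port: bottleneck 6, flow now 19.
Augment Depot→Y3→HubB→Port: bottleneck 2, flow now 21.
No augmenting path remains; maximum flow = 21.
By max-flow min-cut, the minimum cut capacity equals the max flow.
In the residual graph, reachable from Depot: {Depot, Y2, Y3, HubB}.
Min-cut edges: Depot→Jct1 (6), Depot→Port (11), HubB→Port (4); capacity 6 + 11 + 4 = 21.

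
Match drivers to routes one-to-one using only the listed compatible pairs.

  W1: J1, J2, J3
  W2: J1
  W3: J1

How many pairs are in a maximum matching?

Unit-capacity flow: source→left, listed edges, right→sink; max matching = max flow.
Augmenting path W1→J1 (+1); matched 1.
Augmenting path W2→J1→W1→J2 (+1); matched 2.
No augmenting path remains; maximum matching = 2.
König certificate: {W1, J1} is a vertex cover of size 2 (every listed pair touches it), so no matching can be larger.

2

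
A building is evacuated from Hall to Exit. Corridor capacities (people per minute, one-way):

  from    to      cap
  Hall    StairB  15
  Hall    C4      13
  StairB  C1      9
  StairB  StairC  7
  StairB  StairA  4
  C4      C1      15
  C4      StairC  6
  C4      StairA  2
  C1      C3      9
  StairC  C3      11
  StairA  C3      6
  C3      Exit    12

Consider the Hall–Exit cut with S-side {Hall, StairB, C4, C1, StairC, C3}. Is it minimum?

Given cut capacity: 4 + 2 + 12 = 18.
Augment Hall→StairB→C1→C3→Exit: bottleneck 9, flow now 9.
Augment Hall→StairB→StairC→C3→Exit: bottleneck 3, flow now 12.
No augmenting path remains; maximum flow = 12.
In the residual graph, reachable from Hall: {Hall, StairB, C4, C1, StairC, StairA, C3}.
Min-cut edges: C3→Exit (12); capacity 12 = 12.
Cut capacity 18 exceeds the max flow 12, so it is not minimum.

No — its capacity is 18, but the minimum cut has capacity 12.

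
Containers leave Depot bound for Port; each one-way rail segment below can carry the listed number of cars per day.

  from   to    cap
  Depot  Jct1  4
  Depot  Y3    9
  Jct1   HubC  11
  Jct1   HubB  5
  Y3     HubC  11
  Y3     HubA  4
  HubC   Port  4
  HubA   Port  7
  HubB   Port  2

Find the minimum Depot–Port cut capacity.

10

Augment Depot→Jct1→HubC→Port: bottleneck 4, flow now 4.
Augment Depot→Y3→HubA→Port: bottleneck 4, flow now 8.
Augment Depot→Y3→HubC→Jct1→HubB→Port: bottleneck 2, flow now 10. (uses reverse residual edge)
No augmenting path remains; maximum flow = 10.
By max-flow min-cut, the minimum cut capacity equals the max flow.
In the residual graph, reachable from Depot: {Depot, Jct1, Y3, HubC, HubB}.
Min-cut edges: Y3→HubA (4), HubC→Port (4), HubB→Port (2); capacity 4 + 4 + 2 = 10.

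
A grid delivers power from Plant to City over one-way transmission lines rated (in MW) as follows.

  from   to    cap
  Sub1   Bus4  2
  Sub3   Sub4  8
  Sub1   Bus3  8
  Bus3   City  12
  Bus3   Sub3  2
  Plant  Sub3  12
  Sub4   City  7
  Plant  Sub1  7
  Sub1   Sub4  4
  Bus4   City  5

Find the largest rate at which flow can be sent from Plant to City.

Augment Plant→Sub3→Sub4→City: bottleneck 7, flow now 7.
Augment Plant→Sub1→Bus4→City: bottleneck 2, flow now 9.
Augment Plant→Sub1→Bus3→City: bottleneck 5, flow now 14.
No augmenting path remains; maximum flow = 14.
In the residual graph, reachable from Plant: {Plant, Sub3, Sub4}.
Min-cut edges: Plant→Sub1 (7), Sub4→City (7); capacity 7 + 7 = 14.
This cut is saturated, so no flow can exceed 14.

14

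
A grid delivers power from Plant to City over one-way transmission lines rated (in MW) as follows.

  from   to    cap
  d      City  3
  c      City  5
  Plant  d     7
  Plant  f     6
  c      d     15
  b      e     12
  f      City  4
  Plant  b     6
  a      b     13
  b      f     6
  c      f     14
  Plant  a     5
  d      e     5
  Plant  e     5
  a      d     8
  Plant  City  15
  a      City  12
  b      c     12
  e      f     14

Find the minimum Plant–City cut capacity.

32

Augment Plant→City: bottleneck 15, flow now 15.
Augment Plant→a→City: bottleneck 5, flow now 20.
Augment Plant→d→City: bottleneck 3, flow now 23.
Augment Plant→f→City: bottleneck 4, flow now 27.
Augment Plant→b→c→City: bottleneck 5, flow now 32.
No augmenting path remains; maximum flow = 32.
By max-flow min-cut, the minimum cut capacity equals the max flow.
In the residual graph, reachable from Plant: {Plant, b, c, d, e, f}.
Min-cut edges: Plant→a (5), Plant→City (15), c→City (5), d→City (3), f→City (4); capacity 5 + 15 + 5 + 3 + 4 = 32.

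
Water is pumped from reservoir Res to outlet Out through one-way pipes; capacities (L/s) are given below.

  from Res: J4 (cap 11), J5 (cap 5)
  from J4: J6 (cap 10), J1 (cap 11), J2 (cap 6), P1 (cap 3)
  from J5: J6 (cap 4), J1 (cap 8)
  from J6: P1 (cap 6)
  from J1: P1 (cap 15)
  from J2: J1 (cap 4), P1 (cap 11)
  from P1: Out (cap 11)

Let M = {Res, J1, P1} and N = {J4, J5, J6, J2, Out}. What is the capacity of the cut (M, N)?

27

Edges leaving {Res, J1, P1}: Res→J4 (11), Res→J5 (5), P1→Out (11).
Cut capacity = 11 + 5 + 11 = 27.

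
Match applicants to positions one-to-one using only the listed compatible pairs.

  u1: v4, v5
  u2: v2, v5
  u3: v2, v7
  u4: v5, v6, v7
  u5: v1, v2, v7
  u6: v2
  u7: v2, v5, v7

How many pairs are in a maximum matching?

Unit-capacity flow: source→left, listed edges, right→sink; max matching = max flow.
Augmenting path u1→v4 (+1); matched 1.
Augmenting path u2→v2 (+1); matched 2.
Augmenting path u3→v7 (+1); matched 3.
Augmenting path u4→v5 (+1); matched 4.
Augmenting path u5→v1 (+1); matched 5.
Augmenting path u7→v5→u4→v6 (+1); matched 6.
No augmenting path remains; maximum matching = 6.
König certificate: {u1, u4, u5, v2, v5, v7} is a vertex cover of size 6 (every listed pair touches it), so no matching can be larger.

6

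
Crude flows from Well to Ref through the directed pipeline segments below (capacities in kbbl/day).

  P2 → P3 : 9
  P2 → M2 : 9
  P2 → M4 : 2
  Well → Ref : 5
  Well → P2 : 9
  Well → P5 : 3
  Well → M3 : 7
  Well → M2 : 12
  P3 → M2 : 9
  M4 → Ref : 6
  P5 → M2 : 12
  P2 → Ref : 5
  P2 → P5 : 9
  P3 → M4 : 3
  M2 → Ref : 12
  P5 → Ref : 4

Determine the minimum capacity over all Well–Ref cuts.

29

Augment Well→Ref: bottleneck 5, flow now 5.
Augment Well→P2→Ref: bottleneck 5, flow now 10.
Augment Well→P5→Ref: bottleneck 3, flow now 13.
Augment Well→M2→Ref: bottleneck 12, flow now 25.
Augment Well→P2→M4→Ref: bottleneck 2, flow now 27.
Augment Well→P2→P5→Ref: bottleneck 1, flow now 28.
Augment Well→P2→P3→M4→Ref: bottleneck 1, flow now 29.
No augmenting path remains; maximum flow = 29.
By max-flow min-cut, the minimum cut capacity equals the max flow.
In the residual graph, reachable from Well: {Well, M3}.
Min-cut edges: Well→P2 (9), Well→P5 (3), Well→M2 (12), Well→Ref (5); capacity 9 + 3 + 12 + 5 = 29.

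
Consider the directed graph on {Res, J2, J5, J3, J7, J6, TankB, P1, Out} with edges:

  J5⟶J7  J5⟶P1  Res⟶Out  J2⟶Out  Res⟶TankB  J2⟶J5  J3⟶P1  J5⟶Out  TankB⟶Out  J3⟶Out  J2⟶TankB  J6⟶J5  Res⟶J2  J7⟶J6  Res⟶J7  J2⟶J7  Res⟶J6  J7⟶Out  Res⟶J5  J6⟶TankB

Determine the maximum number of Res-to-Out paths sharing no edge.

Assign every edge capacity 1; by Menger, the answer equals the max flow.
Path Res→Out (+1); total 1.
Path Res→J2→Out (+1); total 2.
Path Res→J5→Out (+1); total 3.
Path Res→J7→Out (+1); total 4.
Path Res→TankB→Out (+1); total 5.
No residual Res→Out path; max flow = 5.
Certifying cut of size 5: {J5→Out, J7→Out, Res→J2, Res→Out, TankB→Out}.

5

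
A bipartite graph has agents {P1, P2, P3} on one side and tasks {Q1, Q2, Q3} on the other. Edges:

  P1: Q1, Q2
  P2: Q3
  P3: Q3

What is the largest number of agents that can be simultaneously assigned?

2

Unit-capacity flow: source→left, listed edges, right→sink; max matching = max flow.
Augmenting path P1→Q1 (+1); matched 1.
Augmenting path P2→Q3 (+1); matched 2.
No augmenting path remains; maximum matching = 2.
König certificate: {P1, Q3} is a vertex cover of size 2 (every listed pair touches it), so no matching can be larger.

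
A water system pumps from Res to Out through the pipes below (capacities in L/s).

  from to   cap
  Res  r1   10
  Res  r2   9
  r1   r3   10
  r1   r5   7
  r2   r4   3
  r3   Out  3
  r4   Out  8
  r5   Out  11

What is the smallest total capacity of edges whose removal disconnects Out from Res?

13

Augment Res→r1→r3→Out: bottleneck 3, flow now 3.
Augment Res→r1→r5→Out: bottleneck 7, flow now 10.
Augment Res→r2→r4→Out: bottleneck 3, flow now 13.
No augmenting path remains; maximum flow = 13.
By max-flow min-cut, the minimum cut capacity equals the max flow.
In the residual graph, reachable from Res: {Res, r2}.
Min-cut edges: Res→r1 (10), r2→r4 (3); capacity 10 + 3 = 13.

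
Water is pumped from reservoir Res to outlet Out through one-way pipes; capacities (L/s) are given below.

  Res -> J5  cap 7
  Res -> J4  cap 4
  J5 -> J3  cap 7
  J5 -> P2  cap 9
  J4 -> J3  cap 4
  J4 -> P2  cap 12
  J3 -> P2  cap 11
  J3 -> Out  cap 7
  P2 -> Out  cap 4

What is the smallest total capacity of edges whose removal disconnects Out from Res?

Augment Res→J5→J3→Out: bottleneck 7, flow now 7.
Augment Res→J4→P2→Out: bottleneck 4, flow now 11.
No augmenting path remains; maximum flow = 11.
By max-flow min-cut, the minimum cut capacity equals the max flow.
In the residual graph, reachable from Res: {Res}.
Min-cut edges: Res→J5 (7), Res→J4 (4); capacity 7 + 4 = 11.

11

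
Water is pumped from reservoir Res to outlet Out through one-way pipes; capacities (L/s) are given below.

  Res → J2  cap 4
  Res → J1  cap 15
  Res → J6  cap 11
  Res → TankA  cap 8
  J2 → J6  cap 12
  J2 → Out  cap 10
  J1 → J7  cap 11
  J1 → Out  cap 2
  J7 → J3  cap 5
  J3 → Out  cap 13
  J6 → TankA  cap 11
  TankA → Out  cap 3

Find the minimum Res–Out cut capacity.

14

Augment Res→J2→Out: bottleneck 4, flow now 4.
Augment Res→J1→Out: bottleneck 2, flow now 6.
Augment Res→TankA→Out: bottleneck 3, flow now 9.
Augment Res→J1→J7→J3→Out: bottleneck 5, flow now 14.
No augmenting path remains; maximum flow = 14.
By max-flow min-cut, the minimum cut capacity equals the max flow.
In the residual graph, reachable from Res: {Res, J1, J7, J6, TankA}.
Min-cut edges: Res→J2 (4), J1→Out (2), J7→J3 (5), TankA→Out (3); capacity 4 + 2 + 5 + 3 = 14.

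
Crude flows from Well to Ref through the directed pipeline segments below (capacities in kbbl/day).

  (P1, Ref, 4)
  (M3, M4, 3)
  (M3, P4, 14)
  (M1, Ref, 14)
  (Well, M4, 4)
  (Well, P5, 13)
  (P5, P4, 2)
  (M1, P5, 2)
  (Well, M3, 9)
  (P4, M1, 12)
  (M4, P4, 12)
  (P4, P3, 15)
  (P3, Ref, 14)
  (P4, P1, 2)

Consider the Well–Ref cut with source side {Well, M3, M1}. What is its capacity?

Edges leaving {Well, M3, M1}: Well→M4 (4), Well→P5 (13), M3→M4 (3), M3→P4 (14), M1→P5 (2), M1→Ref (14).
Cut capacity = 4 + 13 + 3 + 14 + 2 + 14 = 50.

50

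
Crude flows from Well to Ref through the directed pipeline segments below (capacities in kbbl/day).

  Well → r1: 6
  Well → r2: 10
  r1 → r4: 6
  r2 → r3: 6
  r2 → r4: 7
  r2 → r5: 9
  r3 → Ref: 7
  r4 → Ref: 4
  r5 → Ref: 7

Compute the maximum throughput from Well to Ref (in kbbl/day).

14

Augment Well→r1→r4→Ref: bottleneck 4, flow now 4.
Augment Well→r2→r3→Ref: bottleneck 6, flow now 10.
Augment Well→r2→r5→Ref: bottleneck 4, flow now 14.
No augmenting path remains; maximum flow = 14.
In the residual graph, reachable from Well: {Well, r1, r4}.
Min-cut edges: Well→r2 (10), r4→Ref (4); capacity 10 + 4 = 14.
This cut is saturated, so no flow can exceed 14.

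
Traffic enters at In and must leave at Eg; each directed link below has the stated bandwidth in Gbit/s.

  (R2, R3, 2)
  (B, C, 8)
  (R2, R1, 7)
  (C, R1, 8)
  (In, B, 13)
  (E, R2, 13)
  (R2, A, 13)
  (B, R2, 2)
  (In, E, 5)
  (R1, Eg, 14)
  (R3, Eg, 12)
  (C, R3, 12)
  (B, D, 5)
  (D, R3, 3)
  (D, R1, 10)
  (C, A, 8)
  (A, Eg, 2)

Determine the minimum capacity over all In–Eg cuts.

Augment In→E→R2→R3→Eg: bottleneck 2, flow now 2.
Augment In→E→R2→R1→Eg: bottleneck 3, flow now 5.
Augment In→B→C→R3→Eg: bottleneck 8, flow now 13.
Augment In→B→D→R3→Eg: bottleneck 2, flow now 15.
Augment In→B→D→R1→Eg: bottleneck 3, flow now 18.
No augmenting path remains; maximum flow = 18.
By max-flow min-cut, the minimum cut capacity equals the max flow.
In the residual graph, reachable from In: {In}.
Min-cut edges: In→E (5), In→B (13); capacity 5 + 13 = 18.

18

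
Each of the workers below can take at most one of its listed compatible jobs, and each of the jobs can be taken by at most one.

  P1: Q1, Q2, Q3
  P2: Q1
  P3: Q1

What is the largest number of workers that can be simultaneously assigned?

2

Unit-capacity flow: source→left, listed edges, right→sink; max matching = max flow.
Augmenting path P1→Q1 (+1); matched 1.
Augmenting path P2→Q1→P1→Q2 (+1); matched 2.
No augmenting path remains; maximum matching = 2.
König certificate: {P1, Q1} is a vertex cover of size 2 (every listed pair touches it), so no matching can be larger.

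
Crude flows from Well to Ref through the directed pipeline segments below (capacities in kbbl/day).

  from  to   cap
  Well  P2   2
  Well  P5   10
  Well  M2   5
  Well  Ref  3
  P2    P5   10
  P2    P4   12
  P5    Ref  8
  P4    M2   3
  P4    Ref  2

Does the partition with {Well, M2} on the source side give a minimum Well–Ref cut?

Given cut capacity: 2 + 10 + 3 = 15.
Augment Well→Ref: bottleneck 3, flow now 3.
Augment Well→P5→Ref: bottleneck 8, flow now 11.
Augment Well→P2→P4→Ref: bottleneck 2, flow now 13.
No augmenting path remains; maximum flow = 13.
In the residual graph, reachable from Well: {Well, P5, M2}.
Min-cut edges: Well→P2 (2), Well→Ref (3), P5→Ref (8); capacity 2 + 3 + 8 = 13.
Cut capacity 15 exceeds the max flow 13, so it is not minimum.

No — its capacity is 15, but the minimum cut has capacity 13.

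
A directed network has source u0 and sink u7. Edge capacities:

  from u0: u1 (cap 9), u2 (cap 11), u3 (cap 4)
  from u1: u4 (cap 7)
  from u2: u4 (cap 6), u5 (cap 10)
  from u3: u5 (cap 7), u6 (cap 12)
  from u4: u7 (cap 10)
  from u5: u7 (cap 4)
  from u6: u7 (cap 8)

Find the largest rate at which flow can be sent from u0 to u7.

18

Augment u0→u1→u4→u7: bottleneck 7, flow now 7.
Augment u0→u2→u4→u7: bottleneck 3, flow now 10.
Augment u0→u2→u5→u7: bottleneck 4, flow now 14.
Augment u0→u3→u6→u7: bottleneck 4, flow now 18.
No augmenting path remains; maximum flow = 18.
In the residual graph, reachable from u0: {u0, u1, u2, u4, u5}.
Min-cut edges: u0→u3 (4), u4→u7 (10), u5→u7 (4); capacity 4 + 10 + 4 = 18.
This cut is saturated, so no flow can exceed 18.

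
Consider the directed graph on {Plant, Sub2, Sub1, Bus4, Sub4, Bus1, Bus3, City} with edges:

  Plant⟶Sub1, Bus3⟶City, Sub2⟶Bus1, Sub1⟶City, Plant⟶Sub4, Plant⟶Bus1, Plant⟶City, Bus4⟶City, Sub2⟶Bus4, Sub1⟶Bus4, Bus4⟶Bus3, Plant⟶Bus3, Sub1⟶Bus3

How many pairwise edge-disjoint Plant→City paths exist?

Assign every edge capacity 1; by Menger, the answer equals the max flow.
Path Plant→City (+1); total 1.
Path Plant→Sub1→City (+1); total 2.
Path Plant→Bus3→City (+1); total 3.
No residual Plant→City path; max flow = 3.
Certifying cut of size 3: {Plant→Bus3, Plant→City, Plant→Sub1}.

3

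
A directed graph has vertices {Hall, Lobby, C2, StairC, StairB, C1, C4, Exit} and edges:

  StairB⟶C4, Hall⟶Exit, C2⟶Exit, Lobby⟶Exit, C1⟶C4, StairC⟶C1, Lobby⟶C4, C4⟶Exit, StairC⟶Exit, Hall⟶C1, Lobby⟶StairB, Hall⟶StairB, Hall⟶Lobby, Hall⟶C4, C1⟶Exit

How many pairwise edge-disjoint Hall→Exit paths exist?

4

Assign every edge capacity 1; by Menger, the answer equals the max flow.
Path Hall→Exit (+1); total 1.
Path Hall→Lobby→Exit (+1); total 2.
Path Hall→C1→Exit (+1); total 3.
Path Hall→C4→Exit (+1); total 4.
No residual Hall→Exit path; max flow = 4.
Certifying cut of size 4: {C4→Exit, Hall→C1, Hall→Exit, Hall→Lobby}.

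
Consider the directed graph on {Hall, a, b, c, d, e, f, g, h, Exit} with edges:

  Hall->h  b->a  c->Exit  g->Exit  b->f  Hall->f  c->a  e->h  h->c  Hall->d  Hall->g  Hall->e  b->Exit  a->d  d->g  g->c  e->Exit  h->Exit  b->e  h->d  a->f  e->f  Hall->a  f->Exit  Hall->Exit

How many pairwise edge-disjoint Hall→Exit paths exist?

Assign every edge capacity 1; by Menger, the answer equals the max flow.
Path Hall→Exit (+1); total 1.
Path Hall→e→Exit (+1); total 2.
Path Hall→f→Exit (+1); total 3.
Path Hall→g→Exit (+1); total 4.
Path Hall→h→Exit (+1); total 5.
Path Hall→d→g→c→Exit (+1); total 6.
No residual Hall→Exit path; max flow = 6.
Certifying cut of size 6: {Hall→Exit, Hall→e, Hall→g, Hall→h, d→g, f→Exit}.

6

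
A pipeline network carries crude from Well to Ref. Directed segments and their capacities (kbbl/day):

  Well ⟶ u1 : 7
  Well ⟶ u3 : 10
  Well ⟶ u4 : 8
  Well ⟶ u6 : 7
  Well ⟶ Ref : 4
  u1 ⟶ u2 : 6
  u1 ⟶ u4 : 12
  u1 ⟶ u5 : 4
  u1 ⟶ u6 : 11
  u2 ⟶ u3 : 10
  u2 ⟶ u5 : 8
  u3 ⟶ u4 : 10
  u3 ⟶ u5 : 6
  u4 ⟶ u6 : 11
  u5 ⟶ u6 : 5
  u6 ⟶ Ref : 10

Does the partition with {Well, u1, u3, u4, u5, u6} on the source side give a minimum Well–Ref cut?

Given cut capacity: 4 + 6 + 10 = 20.
Augment Well→Ref: bottleneck 4, flow now 4.
Augment Well→u6→Ref: bottleneck 7, flow now 11.
Augment Well→u1→u6→Ref: bottleneck 3, flow now 14.
No augmenting path remains; maximum flow = 14.
In the residual graph, reachable from Well: {Well, u1, u2, u3, u4, u5, u6}.
Min-cut edges: Well→Ref (4), u6→Ref (10); capacity 4 + 10 = 14.
Cut capacity 20 exceeds the max flow 14, so it is not minimum.

No — its capacity is 20, but the minimum cut has capacity 14.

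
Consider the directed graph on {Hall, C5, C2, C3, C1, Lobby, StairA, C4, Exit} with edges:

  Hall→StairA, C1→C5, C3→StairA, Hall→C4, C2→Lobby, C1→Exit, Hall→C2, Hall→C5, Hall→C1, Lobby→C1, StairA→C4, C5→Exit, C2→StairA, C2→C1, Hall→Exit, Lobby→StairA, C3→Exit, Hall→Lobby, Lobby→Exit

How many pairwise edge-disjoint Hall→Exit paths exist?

4

Assign every edge capacity 1; by Menger, the answer equals the max flow.
Path Hall→Exit (+1); total 1.
Path Hall→C5→Exit (+1); total 2.
Path Hall→C1→Exit (+1); total 3.
Path Hall→Lobby→Exit (+1); total 4.
No residual Hall→Exit path; max flow = 4.
Certifying cut of size 4: {C1→Exit, C5→Exit, Hall→Exit, Lobby→Exit}.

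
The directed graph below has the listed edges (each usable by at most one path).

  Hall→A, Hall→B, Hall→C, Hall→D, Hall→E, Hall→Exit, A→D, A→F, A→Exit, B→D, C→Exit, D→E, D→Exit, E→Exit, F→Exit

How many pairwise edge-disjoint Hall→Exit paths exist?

Assign every edge capacity 1; by Menger, the answer equals the max flow.
Path Hall→Exit (+1); total 1.
Path Hall→A→Exit (+1); total 2.
Path Hall→C→Exit (+1); total 3.
Path Hall→D→Exit (+1); total 4.
Path Hall→E→Exit (+1); total 5.
No residual Hall→Exit path; max flow = 5.
Certifying cut of size 5: {D→Exit, E→Exit, Hall→A, Hall→C, Hall→Exit}.

5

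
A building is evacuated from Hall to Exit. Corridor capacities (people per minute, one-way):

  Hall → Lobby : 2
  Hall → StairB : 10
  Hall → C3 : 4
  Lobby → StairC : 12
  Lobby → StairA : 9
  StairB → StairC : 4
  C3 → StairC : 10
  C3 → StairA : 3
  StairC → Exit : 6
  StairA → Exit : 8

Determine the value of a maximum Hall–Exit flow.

10

Augment Hall→Lobby→StairC→Exit: bottleneck 2, flow now 2.
Augment Hall→StairB→StairC→Exit: bottleneck 4, flow now 6.
Augment Hall→C3→StairA→Exit: bottleneck 3, flow now 9.
Augment Hall→C3→StairC→Lobby→StairA→Exit: bottleneck 1, flow now 10. (uses reverse residual edge)
No augmenting path remains; maximum flow = 10.
In the residual graph, reachable from Hall: {Hall, StairB}.
Min-cut edges: Hall→Lobby (2), Hall→C3 (4), StairB→StairC (4); capacity 2 + 4 + 4 = 10.
This cut is saturated, so no flow can exceed 10.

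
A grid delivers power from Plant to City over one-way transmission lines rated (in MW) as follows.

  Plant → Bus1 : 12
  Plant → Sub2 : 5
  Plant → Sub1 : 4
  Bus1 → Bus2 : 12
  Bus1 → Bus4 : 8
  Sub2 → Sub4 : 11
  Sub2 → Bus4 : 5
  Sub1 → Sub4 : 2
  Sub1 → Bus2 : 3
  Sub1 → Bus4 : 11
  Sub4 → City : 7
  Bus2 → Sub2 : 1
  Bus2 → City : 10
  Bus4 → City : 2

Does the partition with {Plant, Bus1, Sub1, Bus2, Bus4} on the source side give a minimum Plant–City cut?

No — its capacity is 20, but the minimum cut has capacity 19.

Given cut capacity: 5 + 2 + 1 + 10 + 2 = 20.
Augment Plant→Bus1→Bus2→City: bottleneck 10, flow now 10.
Augment Plant→Bus1→Bus4→City: bottleneck 2, flow now 12.
Augment Plant→Sub2→Sub4→City: bottleneck 5, flow now 17.
Augment Plant→Sub1→Sub4→City: bottleneck 2, flow now 19.
No augmenting path remains; maximum flow = 19.
In the residual graph, reachable from Plant: {Plant, Bus1, Sub2, Sub1, Sub4, Bus2, Bus4}.
Min-cut edges: Sub4→City (7), Bus2→City (10), Bus4→City (2); capacity 7 + 10 + 2 = 19.
Cut capacity 20 exceeds the max flow 19, so it is not minimum.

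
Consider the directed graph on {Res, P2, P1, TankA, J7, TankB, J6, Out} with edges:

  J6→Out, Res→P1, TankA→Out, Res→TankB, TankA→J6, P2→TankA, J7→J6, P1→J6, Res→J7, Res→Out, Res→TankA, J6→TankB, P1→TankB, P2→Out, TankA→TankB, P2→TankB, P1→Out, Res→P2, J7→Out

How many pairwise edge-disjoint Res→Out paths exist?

Assign every edge capacity 1; by Menger, the answer equals the max flow.
Path Res→Out (+1); total 1.
Path Res→P2→Out (+1); total 2.
Path Res→P1→Out (+1); total 3.
Path Res→TankA→Out (+1); total 4.
Path Res→J7→Out (+1); total 5.
No residual Res→Out path; max flow = 5.
Certifying cut of size 5: {Res→J7, Res→Out, Res→P1, Res→P2, Res→TankA}.

5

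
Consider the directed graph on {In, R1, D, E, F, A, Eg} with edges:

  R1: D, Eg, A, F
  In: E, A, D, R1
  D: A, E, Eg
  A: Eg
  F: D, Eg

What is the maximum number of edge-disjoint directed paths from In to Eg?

3

Assign every edge capacity 1; by Menger, the answer equals the max flow.
Path In→R1→Eg (+1); total 1.
Path In→D→Eg (+1); total 2.
Path In→A→Eg (+1); total 3.
No residual In→Eg path; max flow = 3.
Certifying cut of size 3: {In→A, In→D, In→R1}.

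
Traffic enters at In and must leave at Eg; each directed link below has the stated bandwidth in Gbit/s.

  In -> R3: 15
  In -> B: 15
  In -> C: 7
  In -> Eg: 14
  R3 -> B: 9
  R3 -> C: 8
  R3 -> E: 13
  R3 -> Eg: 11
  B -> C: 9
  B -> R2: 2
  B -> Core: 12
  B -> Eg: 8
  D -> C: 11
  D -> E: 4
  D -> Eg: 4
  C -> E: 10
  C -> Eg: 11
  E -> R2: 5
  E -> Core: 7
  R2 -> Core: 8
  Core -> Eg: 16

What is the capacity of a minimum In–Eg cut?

Augment In→Eg: bottleneck 14, flow now 14.
Augment In→R3→Eg: bottleneck 11, flow now 25.
Augment In→B→Eg: bottleneck 8, flow now 33.
Augment In→C→Eg: bottleneck 7, flow now 40.
Augment In→R3→C→Eg: bottleneck 4, flow now 44.
Augment In→B→Core→Eg: bottleneck 7, flow now 51.
No augmenting path remains; maximum flow = 51.
By max-flow min-cut, the minimum cut capacity equals the max flow.
In the residual graph, reachable from In: {In}.
Min-cut edges: In→R3 (15), In→B (15), In→C (7), In→Eg (14); capacity 15 + 15 + 7 + 14 = 51.

51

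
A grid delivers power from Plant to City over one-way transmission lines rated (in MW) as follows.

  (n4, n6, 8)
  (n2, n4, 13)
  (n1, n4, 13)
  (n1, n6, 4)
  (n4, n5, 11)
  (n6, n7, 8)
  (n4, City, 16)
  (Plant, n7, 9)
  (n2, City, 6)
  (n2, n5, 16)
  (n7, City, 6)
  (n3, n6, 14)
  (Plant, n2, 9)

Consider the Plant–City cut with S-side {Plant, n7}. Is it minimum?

Given cut capacity: 9 + 6 = 15.
Augment Plant→n2→City: bottleneck 6, flow now 6.
Augment Plant→n7→City: bottleneck 6, flow now 12.
Augment Plant→n2→n4→City: bottleneck 3, flow now 15.
No augmenting path remains; maximum flow = 15.
Cut capacity 15 equals the max flow, so it is a minimum cut.

Yes — it is a minimum cut (capacity 15).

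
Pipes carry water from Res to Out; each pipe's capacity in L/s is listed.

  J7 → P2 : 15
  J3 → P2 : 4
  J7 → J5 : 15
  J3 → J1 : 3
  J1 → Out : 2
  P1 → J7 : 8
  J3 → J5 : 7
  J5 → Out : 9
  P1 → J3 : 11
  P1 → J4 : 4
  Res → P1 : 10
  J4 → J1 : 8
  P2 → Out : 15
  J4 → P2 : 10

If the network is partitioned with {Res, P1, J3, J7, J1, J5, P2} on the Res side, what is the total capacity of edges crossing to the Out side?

30

Edges leaving {Res, P1, J3, J7, J1, J5, P2}: P1→J4 (4), J1→Out (2), J5→Out (9), P2→Out (15).
Cut capacity = 4 + 2 + 9 + 15 = 30.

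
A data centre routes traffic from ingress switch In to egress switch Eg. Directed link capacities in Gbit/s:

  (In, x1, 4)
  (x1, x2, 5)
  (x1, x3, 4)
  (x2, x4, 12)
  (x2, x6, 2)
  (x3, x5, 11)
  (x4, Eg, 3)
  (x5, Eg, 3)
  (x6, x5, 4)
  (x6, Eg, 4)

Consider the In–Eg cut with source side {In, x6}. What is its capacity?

Edges leaving {In, x6}: In→x1 (4), x6→x5 (4), x6→Eg (4).
Cut capacity = 4 + 4 + 4 = 12.

12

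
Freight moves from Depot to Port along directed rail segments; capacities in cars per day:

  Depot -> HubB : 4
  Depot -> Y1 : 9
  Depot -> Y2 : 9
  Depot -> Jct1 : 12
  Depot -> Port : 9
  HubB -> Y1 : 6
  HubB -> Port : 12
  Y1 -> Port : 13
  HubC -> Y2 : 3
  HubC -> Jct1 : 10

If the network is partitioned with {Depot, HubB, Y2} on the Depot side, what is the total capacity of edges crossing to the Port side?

48

Edges leaving {Depot, HubB, Y2}: Depot→Y1 (9), Depot→Jct1 (12), Depot→Port (9), HubB→Y1 (6), HubB→Port (12).
Cut capacity = 9 + 12 + 9 + 6 + 12 = 48.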